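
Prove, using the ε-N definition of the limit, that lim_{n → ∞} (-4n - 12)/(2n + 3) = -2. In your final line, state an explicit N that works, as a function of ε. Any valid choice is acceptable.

Suppose ε > 0. For n ≥ 1, |(-4n - 12)/(2n + 3) + 2| = |-12|/(2(2n + 3)) = 12/(2(2n + 3)).
Since 2n + 3 ≥ 2n for n ≥ 1, this is ≤ 12/(2·2n) = 3/n.
So |(-4n - 12)/(2n + 3) + 2| < ε whenever n > 3/ε.
Take N = 3/ε. If n > N then |(-4n - 12)/(2n + 3) + 2| ≤ 3/n < ε.

N = 3/ε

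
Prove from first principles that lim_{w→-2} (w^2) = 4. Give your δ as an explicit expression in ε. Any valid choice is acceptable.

δ = min(1, ε/5)

Let ε > 0 be given. We seek δ > 0 with 0 < |w + 2| < δ ⇒ |w^2 − 4| < ε.
Factor: w^2 − 4 = (w + 2)(w - 2), so |w^2 − 4| = |w + 2|·|w - 2|.
Restrict δ ≤ 1. Then |w + 2| < 1 gives |w| < 3, so by the triangle inequality |w - 2| ≤ 3 + 2 = 5.
Hence |w^2 − 4| ≤ 5|w + 2|, which is < ε once |w + 2| < ε/5.
Take δ = min(1, ε/5). If 0 < |w + 2| < δ then both bounds hold and |w^2 − 4| ≤ 5|w + 2| < 5·(ε/5) = ε.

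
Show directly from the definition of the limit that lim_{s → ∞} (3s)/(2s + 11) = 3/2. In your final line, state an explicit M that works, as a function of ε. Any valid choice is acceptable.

M = (33/4)/ε

Let ε > 0. We seek M > 0 such that s > M implies |(3s)/(2s + 11) − (3/2)| < ε.
(3s)/(2s + 11) − (3/2) = (2(3s) − 3(2s + 11)) / (2(2s + 11)) = -33/(2(2s + 11)).
For s > 0 we have 2s + 11 > 2s, so |(3s)/(2s + 11) − (3/2)| = 33/(2(2s + 11)) < 33/(2·2s) = (33/4)/s.
Thus |(3s)/(2s + 11) − (3/2)| < ε whenever s > (33/4)/ε.
Take M = (33/4)/ε. If s > M then |(3s)/(2s + 11) − (3/2)| < (33/4)/s < ε.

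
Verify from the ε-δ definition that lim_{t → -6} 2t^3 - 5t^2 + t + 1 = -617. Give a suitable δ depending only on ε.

Let ε > 0. We want δ > 0 such that 0 < |t + 6| < δ implies |(2t^3 - 5t^2 + t + 1) + 617| < ε.
(2t^3 - 5t^2 + t + 1) + 617 = 2t^3 - 5t^2 + t + 618 = (t + 6)(2t^2 - 17t + 103).
So |(2t^3 - 5t^2 + t + 1) + 617| = |t + 6|·|2t^2 - 17t + 103|.
Require δ ≤ 2. Then |t + 6| < 2 gives |t| < 8, and by the triangle inequality |2t^2 - 17t + 103| ≤ 2·8^2 + 17·8 + 103 = 367.
Hence |(2t^3 - 5t^2 + t + 1) + 617| ≤ 367|t + 6| < ε provided |t + 6| < ε/367.
Take δ = min(2, ε/367). Then 0 < |t + 6| < δ gives both |t + 6| < 2 and |t + 6| < ε/367, so |(2t^3 - 5t^2 + t + 1) + 617| < ε.

δ = min(2, ε/367)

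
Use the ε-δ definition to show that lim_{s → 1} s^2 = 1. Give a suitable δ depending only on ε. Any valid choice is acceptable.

δ = min(2, ε/4)

Let ε > 0. We seek δ > 0 with 0 < |s − 1| < δ ⇒ |s^2 − 1| < ε.
Factor: s^2 − 1 = (s − 1)(s + 1), so |s^2 − 1| = |s − 1|·|s + 1|.
Restrict δ ≤ 2. Then |s − 1| < 2 gives |s| < 3, so by the triangle inequality |s + 1| ≤ 3 + 1 = 4.
Hence |s^2 − 1| ≤ 4|s − 1|, which is < ε once |s − 1| < ε/4.
Take δ = min(2, ε/4). If 0 < |s − 1| < δ then both bounds hold and |s^2 − 1| ≤ 4|s − 1| < 4·(ε/4) = ε.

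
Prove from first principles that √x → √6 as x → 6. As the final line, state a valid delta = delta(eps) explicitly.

delta = min(6, √6·eps)

Let eps > 0 be given. We want delta > 0 such that 0 < |x − 6| < delta implies |√x − √6| < eps.
Rationalise: √x − √6 = (x − 6)/(√x + √6), so |√x − √6| = |x − 6|/(√x + √6).
Restrict delta ≤ 6 so that |x − 6| < 6 forces x > 0, and then √x + √6 > √6.
Hence |√x − √6| < |x − 6|/√6, which is < eps once |x − 6| < √6·eps.
Take delta = min(6, √6·eps). If 0 < |x − 6| < delta then x > 0 and |√x − √6| < |x − 6|/√6 < eps.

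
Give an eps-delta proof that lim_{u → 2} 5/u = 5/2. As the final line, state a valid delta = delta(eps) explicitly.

delta = min(1, (2/5)eps)

Fix eps > 0. We seek delta > 0 such that 0 < |u − 2| < delta implies |5/u − (5/2)| < eps.
|5/u − (5/2)| = 5·|2 − u|/(2·|u|) = 5|u − 2|/(2|u|).
Restrict delta ≤ 1. Then |u − 2| < 1 gives |u| > 1, so 2|u| > 2.
Then |5/u − (5/2)| < 5|u − 2|/2, which is < eps when |u − 2| < (2/5)eps.
Take delta = min(1, (2/5)eps). Then 0 < |u − 2| < delta gives both |u − 2| < 1 and |u − 2| < (2/5)eps, so |5/u − (5/2)| < eps.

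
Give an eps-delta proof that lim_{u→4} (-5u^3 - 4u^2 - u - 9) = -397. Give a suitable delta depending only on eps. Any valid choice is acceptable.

delta = min(2, eps/421)

Let eps > 0. We want delta > 0 such that 0 < |u − 4| < delta implies |(-5u^3 - 4u^2 - u - 9) + 397| < eps.
(-5u^3 - 4u^2 - u - 9) + 397 = -5u^3 - 4u^2 - u + 388 = (u − 4)(-5u^2 - 24u - 97).
So |(-5u^3 - 4u^2 - u - 9) + 397| = |u − 4|·|-5u^2 - 24u - 97|.
Require delta ≤ 2. Then |u − 4| < 2 gives |u| < 6, and by the triangle inequality |-5u^2 - 24u - 97| ≤ 5·6^2 + 24·6 + 97 = 421.
Hence |(-5u^3 - 4u^2 - u - 9) + 397| ≤ 421|u − 4| < eps provided |u − 4| < eps/421.
Take delta = min(2, eps/421). Then 0 < |u − 4| < delta gives both |u − 4| < 2 and |u − 4| < eps/421, so |(-5u^3 - 4u^2 - u - 9) + 397| < eps.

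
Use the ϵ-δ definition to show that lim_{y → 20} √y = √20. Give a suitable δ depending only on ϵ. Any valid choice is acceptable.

δ = min(20, √20·ϵ)

Fix ϵ > 0. We want δ > 0 such that 0 < |y − 20| < δ implies |√y − √20| < ϵ.
Multiplying by the conjugate, |√y − √20| = |y − 20|/(√y + √20).
Restrict δ ≤ 20 so that |y − 20| < 20 forces y > 0, and then √y + √20 > √20.
Hence |√y − √20| < |y − 20|/√20, which is < ϵ once |y − 20| < √20·ϵ.
Take δ = min(20, √20·ϵ). If 0 < |y − 20| < δ then y > 0 and |√y − √20| < |y − 20|/√20 < ϵ.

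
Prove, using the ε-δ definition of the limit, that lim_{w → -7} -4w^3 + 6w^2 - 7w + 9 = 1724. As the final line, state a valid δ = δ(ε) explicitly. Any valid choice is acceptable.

δ = min(1, ε/773)

Let ε > 0. We want δ > 0 such that 0 < |w + 7| < δ implies |(-4w^3 + 6w^2 - 7w + 9) − 1724| < ε.
(-4w^3 + 6w^2 - 7w + 9) − 1724 = -4w^3 + 6w^2 - 7w - 1715 = (w + 7)(-4w^2 + 34w - 245).
So |(-4w^3 + 6w^2 - 7w + 9) − 1724| = |w + 7|·|-4w^2 + 34w - 245|.
Require δ ≤ 1. Then |w + 7| < 1 gives |w| < 8, and by the triangle inequality |-4w^2 + 34w - 245| ≤ 4·8^2 + 34·8 + 245 = 773.
Hence |(-4w^3 + 6w^2 - 7w + 9) − 1724| ≤ 773|w + 7| < ε provided |w + 7| < ε/773.
Choosing δ = min(1, ε/773) ensures both conditions, hence |(-4w^3 + 6w^2 - 7w + 9) − 1724| < ε.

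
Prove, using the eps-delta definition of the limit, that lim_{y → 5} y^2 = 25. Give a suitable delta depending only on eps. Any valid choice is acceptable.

delta = min(2, eps/12)

Fix eps > 0. We seek delta > 0 with 0 < |y − 5| < delta ⇒ |y^2 − 25| < eps.
Factor: y^2 − 25 = (y − 5)(y + 5), so |y^2 − 25| = |y − 5|·|y + 5|.
Restrict delta ≤ 2. Then |y − 5| < 2 gives |y| < 7, so by the triangle inequality |y + 5| ≤ 7 + 5 = 12.
Hence |y^2 − 25| ≤ 12|y − 5|, which is < eps once |y − 5| < eps/12.
Take delta = min(2, eps/12). If 0 < |y − 5| < delta then both bounds hold and |y^2 − 25| ≤ 12|y − 5| < 12·(eps/12) = eps.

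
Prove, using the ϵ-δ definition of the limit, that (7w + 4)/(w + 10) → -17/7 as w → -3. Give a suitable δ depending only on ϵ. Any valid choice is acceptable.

Let ϵ > 0. We want δ > 0 with 0 < |w + 3| < δ ⇒ |(7w + 4)/(w + 10) + 17/7| < ϵ.
Combining over a common denominator, (7w + 4)/(w + 10) + 17/7 = [(7w + 4)·7 − (-17)·(w + 10)] / [7·(w + 10)] = 66(w + 3) / (7(w + 10)).
So |(7w + 4)/(w + 10) + 17/7| = 66|w + 3| / (7·|w + 10|).
Restrict δ ≤ 7/2. Then |w + 3| < 7/2 gives |w + 10| = |(w + 3) + 7| ≥ 7 − 7/2 = 7/2.
Hence |(7w + 4)/(w + 10) + 17/7| < 66|w + 3|/(7·(7/2)) = (132/49)|w + 3|, which is < ϵ once |w + 3| < (49/132)ϵ.
Take δ = min(7/2, (49/132)ϵ). Then 0 < |w + 3| < δ forces both bounds, so |(7w + 4)/(w + 10) + 17/7| < ϵ.

δ = min(7/2, (49/132)ϵ)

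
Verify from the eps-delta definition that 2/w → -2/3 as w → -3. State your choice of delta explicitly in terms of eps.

Let eps > 0 be given. We seek delta > 0 such that 0 < |w + 3| < delta implies |2/w + 2/3| < eps.
|2/w + 2/3| = 2·|-3 − w|/(3·|w|) = 2|w + 3|/(3|w|).
Restrict delta ≤ 3/2. Then |w + 3| < 3/2 gives |w| > 3/2, so 3|w| > 9/2.
Then |2/w + 2/3| < 2|w + 3|/(9/2), which is < eps when |w + 3| < (9/4)eps.
Take delta = min(3/2, (9/4)eps). Then 0 < |w + 3| < delta gives both |w + 3| < 3/2 and |w + 3| < (9/4)eps, so |2/w + 2/3| < eps.

delta = min(3/2, (9/4)eps)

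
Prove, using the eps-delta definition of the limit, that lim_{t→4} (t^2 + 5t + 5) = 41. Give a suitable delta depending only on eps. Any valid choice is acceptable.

Suppose eps > 0. We want delta > 0 such that 0 < |t − 4| < delta implies |(t^2 + 5t + 5) − 41| < eps.
(t^2 + 5t + 5) − 41 = t^2 + 5t - 36 = (t − 4)(t + 9).
So |(t^2 + 5t + 5) − 41| = |t − 4|·|t + 9|.
Assume first that |t − 4| < 1, so |t| < 5. Then |t + 9| ≤ 5 + 9 = 14.
Hence |(t^2 + 5t + 5) − 41| ≤ 14|t − 4| < eps provided |t − 4| < eps/14.
Take delta = min(1, eps/14). Then 0 < |t − 4| < delta gives both |t − 4| < 1 and |t − 4| < eps/14, so |(t^2 + 5t + 5) − 41| < eps.

delta = min(1, eps/14)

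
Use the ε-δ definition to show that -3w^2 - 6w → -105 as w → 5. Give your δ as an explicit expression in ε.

Let ε > 0 be given. We want δ > 0 such that 0 < |w − 5| < δ implies |(-3w^2 - 6w) + 105| < ε.
(-3w^2 - 6w) + 105 = -3w^2 - 6w + 105 = (w − 5)(-3w - 21).
So |(-3w^2 - 6w) + 105| = |w − 5|·|-3w - 21|.
Assume first that |w − 5| < 2, so |w| < 7. Then |-3w - 21| ≤ 3·7 + 21 = 42.
Hence |(-3w^2 - 6w) + 105| ≤ 42|w − 5| < ε provided |w − 5| < ε/42.
Take δ = min(2, ε/42). Then 0 < |w − 5| < δ gives both |w − 5| < 2 and |w − 5| < ε/42, so |(-3w^2 - 6w) + 105| < ε.

δ = min(2, ε/42)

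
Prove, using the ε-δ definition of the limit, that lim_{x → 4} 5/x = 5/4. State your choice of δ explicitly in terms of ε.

δ = min(2, (8/5)ε)

Let ε > 0 be given. We seek δ > 0 such that 0 < |x − 4| < δ implies |5/x − (5/4)| < ε.
|5/x − (5/4)| = 5·|4 − x|/(4·|x|) = 5|x − 4|/(4|x|).
Require δ ≤ 2 so that |x| > 4 − 2 = 2, hence 4|x| > 8.
Then |5/x − (5/4)| < 5|x − 4|/8, which is < ε when |x − 4| < (8/5)ε.
Take δ = min(2, (8/5)ε). Then 0 < |x − 4| < δ gives both |x − 4| < 2 and |x − 4| < (8/5)ε, so |5/x − (5/4)| < ε.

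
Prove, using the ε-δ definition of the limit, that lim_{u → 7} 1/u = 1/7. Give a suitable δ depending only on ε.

δ = min(7/2, (49/2)ε)

Let ε > 0. We seek δ > 0 such that 0 < |u − 7| < δ implies |1/u − (1/7)| < ε.
|1/u − (1/7)| = |7 − u|/(7·|u|) = |u − 7|/(7|u|).
Restrict δ ≤ 7/2. Then |u − 7| < 7/2 gives |u| > 7/2, so 7|u| > 49/2.
Then |1/u − (1/7)| < |u − 7|/(49/2), which is < ε when |u − 7| < (49/2)ε.
Take δ = min(7/2, (49/2)ε). Then 0 < |u − 7| < δ gives both |u − 7| < 7/2 and |u − 7| < (49/2)ε, so |1/u − (1/7)| < ε.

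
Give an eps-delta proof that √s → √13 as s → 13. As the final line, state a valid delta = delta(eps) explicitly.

delta = min(13, √13·eps)

Let eps > 0 be given. We want delta > 0 such that 0 < |s − 13| < delta implies |√s − √13| < eps.
Multiplying by the conjugate, |√s − √13| = |s − 13|/(√s + √13).
Restrict delta ≤ 13 so that |s − 13| < 13 forces s > 0, and then √s + √13 > √13.
Hence |√s − √13| < |s − 13|/√13, which is < eps once |s − 13| < √13·eps.
Take delta = min(13, √13·eps). If 0 < |s − 13| < delta then s > 0 and |√s − √13| < |s − 13|/√13 < eps.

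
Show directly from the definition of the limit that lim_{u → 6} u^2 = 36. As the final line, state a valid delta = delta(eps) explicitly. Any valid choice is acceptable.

delta = min(1, eps/13)

Let eps > 0. We seek delta > 0 with 0 < |u − 6| < delta ⇒ |u^2 − 36| < eps.
Factor: u^2 − 36 = (u − 6)(u + 6), so |u^2 − 36| = |u − 6|·|u + 6|.
Impose delta ≤ 1 so that |u| < 7; then |u + 6| ≤ 13.
Hence |u^2 − 36| ≤ 13|u − 6|, which is < eps once |u − 6| < eps/13.
Take delta = min(1, eps/13). If 0 < |u − 6| < delta then both bounds hold and |u^2 − 36| ≤ 13|u − 6| < 13·(eps/13) = eps.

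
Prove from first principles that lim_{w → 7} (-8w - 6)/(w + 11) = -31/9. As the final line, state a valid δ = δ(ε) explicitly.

Fix ε > 0. We want δ > 0 with 0 < |w − 7| < δ ⇒ |(-8w - 6)/(w + 11) + 31/9| < ε.
Combining over a common denominator, (-8w - 6)/(w + 11) + 31/9 = [(-8w - 6)·18 − (-62)·(w + 11)] / [18·(w + 11)] = -82(w − 7) / (18(w + 11)).
So |(-8w - 6)/(w + 11) + 31/9| = 82|w − 7| / (18·|w + 11|).
Restrict δ ≤ 9. Then |w − 7| < 9 gives |w + 11| = |(w − 7) + 18| ≥ 18 − 9 = 9.
Hence |(-8w - 6)/(w + 11) + 31/9| < 82|w − 7|/(18·9) = (41/81)|w − 7|, which is < ε once |w − 7| < (81/41)ε.
Take δ = min(9, (81/41)ε). Then 0 < |w − 7| < δ forces both bounds, so |(-8w - 6)/(w + 11) + 31/9| < ε.

δ = min(9, (81/41)ε)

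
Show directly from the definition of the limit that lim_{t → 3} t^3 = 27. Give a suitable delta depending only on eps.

delta = min(1, eps/37)

Let eps > 0 be given. We seek delta > 0 with 0 < |t − 3| < delta ⇒ |t^3 − 27| < eps.
Factor: t^3 − 27 = (t − 3)(t^2 + 3t + 9), so |t^3 − 27| = |t − 3|·|t^2 + 3t + 9|.
Restrict delta ≤ 1. Then |t − 3| < 1 gives |t| < 4, so by the triangle inequality |t^2 + 3t + 9| ≤ 4^2 + 3·4 + 9 = 37.
Hence |t^3 − 27| ≤ 37|t − 3|, which is < eps once |t − 3| < eps/37.
Take delta = min(1, eps/37). If 0 < |t − 3| < delta then both bounds hold and |t^3 − 27| ≤ 37|t − 3| < 37·(eps/37) = eps.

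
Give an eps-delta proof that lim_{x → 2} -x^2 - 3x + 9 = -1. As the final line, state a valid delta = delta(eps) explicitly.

Let eps > 0 be given. We want delta > 0 such that 0 < |x − 2| < delta implies |(-x^2 - 3x + 9) + 1| < eps.
(-x^2 - 3x + 9) + 1 = -x^2 - 3x + 10 = (x − 2)(-x - 5).
So |(-x^2 - 3x + 9) + 1| = |x − 2|·|-x - 5|.
Require delta ≤ 2. Then |x − 2| < 2 gives |x| < 4, and by the triangle inequality |-x - 5| ≤ 4 + 5 = 9.
Hence |(-x^2 - 3x + 9) + 1| ≤ 9|x − 2| < eps provided |x − 2| < eps/9.
Take delta = min(2, eps/9). Then 0 < |x − 2| < delta gives both |x − 2| < 2 and |x − 2| < eps/9, so |(-x^2 - 3x + 9) + 1| < eps.

delta = min(2, eps/9)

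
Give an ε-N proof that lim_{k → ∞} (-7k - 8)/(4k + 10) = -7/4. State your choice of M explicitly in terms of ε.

M = (19/8)/ε

Suppose ε > 0. For k ≥ 1, |(-7k - 8)/(4k + 10) + 7/4| = |38|/(4(4k + 10)) = 38/(4(4k + 10)).
Since 4k + 10 ≥ 4k for k ≥ 1, this is ≤ 38/(4·4k) = (19/8)/k.
So |(-7k - 8)/(4k + 10) + 7/4| < ε whenever k > (19/8)/ε.
Take M = (19/8)/ε. If k > M then |(-7k - 8)/(4k + 10) + 7/4| ≤ (19/8)/k < ε.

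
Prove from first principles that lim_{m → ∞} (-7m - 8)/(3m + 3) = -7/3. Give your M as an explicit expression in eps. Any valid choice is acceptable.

M = (1/3)/eps

Let eps > 0. For m ≥ 1, |(-7m - 8)/(3m + 3) + 7/3| = |-3|/(3(3m + 3)) = 3/(3(3m + 3)).
Since 3m + 3 ≥ 3m for m ≥ 1, this is ≤ 3/(3·3m) = (1/3)/m.
So |(-7m - 8)/(3m + 3) + 7/3| < eps whenever m > (1/3)/eps.
Take M = (1/3)/eps. If m > M then |(-7m - 8)/(3m + 3) + 7/3| ≤ (1/3)/m < eps.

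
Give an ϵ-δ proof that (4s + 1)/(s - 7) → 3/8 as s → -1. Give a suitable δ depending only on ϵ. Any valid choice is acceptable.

Fix ϵ > 0. We want δ > 0 with 0 < |s + 1| < δ ⇒ |(4s + 1)/(s - 7) − (3/8)| < ϵ.
Combining over a common denominator, (4s + 1)/(s - 7) − (3/8) = [(4s + 1)·(-8) − (-3)·(s - 7)] / [(-8)·(s - 7)] = -29(s + 1) / ((-8)(s - 7)).
So |(4s + 1)/(s - 7) − (3/8)| = 29|s + 1| / (8·|s − 7|).
Require δ ≤ 4, so |s − 7| ≥ |-8| − |s + 1| > 8 − 4 = 4.
Hence |(4s + 1)/(s - 7) − (3/8)| < 29|s + 1|/(8·4) = (29/32)|s + 1|, which is < ϵ once |s + 1| < (32/29)ϵ.
Take δ = min(4, (32/29)ϵ). Then 0 < |s + 1| < δ forces both bounds, so |(4s + 1)/(s - 7) − (3/8)| < ϵ.

δ = min(4, (32/29)ϵ)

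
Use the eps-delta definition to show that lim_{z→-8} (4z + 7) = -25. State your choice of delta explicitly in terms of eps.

Let eps > 0. We need delta > 0 so that 0 < |z + 8| < delta implies |(4z + 7) + 25| < eps.
Since (4z + 7) + 25 = 4(z + 8), we have |(4z + 7) + 25| = 4|z + 8|.
Thus it suffices that |z + 8| < eps/4.
Choosing delta = eps/4 gives |(4z + 7) + 25| = 4|z + 8| < eps whenever |z + 8| < delta.

delta = eps/4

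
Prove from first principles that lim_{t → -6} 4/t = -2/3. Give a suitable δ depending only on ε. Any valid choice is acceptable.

Let ε > 0. We seek δ > 0 such that 0 < |t + 6| < δ implies |4/t + 2/3| < ε.
|4/t + 2/3| = 4·|-6 − t|/(6·|t|) = 4|t + 6|/(6|t|).
Restrict δ ≤ 3. Then |t + 6| < 3 gives |t| > 3, so 6|t| > 18.
Then |4/t + 2/3| < 4|t + 6|/18, which is < ε when |t + 6| < (9/2)ε.
Take δ = min(3, (9/2)ε). Then 0 < |t + 6| < δ gives both |t + 6| < 3 and |t + 6| < (9/2)ε, so |4/t + 2/3| < ε.

δ = min(3, (9/2)ε)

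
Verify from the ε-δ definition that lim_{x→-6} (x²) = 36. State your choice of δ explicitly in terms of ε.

δ = min(2, ε/14)

Let ε > 0. We seek δ > 0 with 0 < |x + 6| < δ ⇒ |x² − 36| < ε.
Factor: x² − 36 = (x + 6)(x - 6), so |x² − 36| = |x + 6|·|x - 6|.
Restrict δ ≤ 2. Then |x + 6| < 2 gives |x| < 8, so by the triangle inequality |x - 6| ≤ 8 + 6 = 14.
Hence |x² − 36| ≤ 14|x + 6|, which is < ε once |x + 6| < ε/14.
Take δ = min(2, ε/14). If 0 < |x + 6| < δ then both bounds hold and |x² − 36| ≤ 14|x + 6| < 14·(ε/14) = ε.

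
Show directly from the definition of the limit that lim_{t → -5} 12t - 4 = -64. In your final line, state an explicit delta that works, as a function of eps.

Let eps > 0. We need delta > 0 so that 0 < |t + 5| < delta implies |(12t - 4) + 64| < eps.
Since (12t - 4) + 64 = 12(t + 5), we have |(12t - 4) + 64| = 12|t + 5|.
Thus it suffices that |t + 5| < eps/12.
Take delta = eps/12. If 0 < |t + 5| < delta then |(12t - 4) + 64| = 12|t + 5| < 12·(eps/12) = eps.

delta = eps/12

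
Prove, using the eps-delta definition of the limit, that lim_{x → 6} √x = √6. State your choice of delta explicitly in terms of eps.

Fix eps > 0. We want delta > 0 such that 0 < |x − 6| < delta implies |√x − √6| < eps.
Rationalise: √x − √6 = (x − 6)/(√x + √6), so |√x − √6| = |x − 6|/(√x + √6).
Restrict delta ≤ 6 so that |x − 6| < 6 forces x > 0, and then √x + √6 > √6.
Hence |√x − √6| < |x − 6|/√6, which is < eps once |x − 6| < √6·eps.
Take delta = min(6, √6·eps). If 0 < |x − 6| < delta then x > 0 and |√x − √6| < |x − 6|/√6 < eps.

delta = min(6, √6·eps)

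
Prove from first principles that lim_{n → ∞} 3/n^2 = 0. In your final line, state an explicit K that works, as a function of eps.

K = (3/eps)^{1/2}

Fix eps > 0. For n ≥ 1, |3/n^2 − 0| = 3/n^2.
3/n^2 < eps ⇔ n^2 > 3/eps ⇔ n > (3/eps)^{1/2}.
Take K = (3/eps)^{1/2}. Then n > K implies 3/n^2 < eps.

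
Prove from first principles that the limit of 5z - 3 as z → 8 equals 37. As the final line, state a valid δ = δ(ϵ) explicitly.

δ = ϵ/5

Suppose ϵ > 0. We need δ > 0 so that 0 < |z − 8| < δ implies |(5z - 3) − 37| < ϵ.
Since (5z - 3) − 37 = 5(z − 8), we have |(5z - 3) − 37| = 5|z − 8|.
So 5|z − 8| < ϵ exactly when |z − 8| < ϵ/5.
Take δ = ϵ/5. If 0 < |z − 8| < δ then |(5z - 3) − 37| = 5|z − 8| < 5·(ϵ/5) = ϵ.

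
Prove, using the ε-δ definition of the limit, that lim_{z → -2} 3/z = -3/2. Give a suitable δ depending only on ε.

δ = min(1, (2/3)ε)

Suppose ε > 0. We seek δ > 0 such that 0 < |z + 2| < δ implies |3/z + 3/2| < ε.
|3/z + 3/2| = 3·|-2 − z|/(2·|z|) = 3|z + 2|/(2|z|).
Require δ ≤ 1 so that |z| > 2 − 1 = 1, hence 2|z| > 2.
Then |3/z + 3/2| < 3|z + 2|/2, which is < ε when |z + 2| < (2/3)ε.
Take δ = min(1, (2/3)ε). Then 0 < |z + 2| < δ gives both |z + 2| < 1 and |z + 2| < (2/3)ε, so |3/z + 3/2| < ε.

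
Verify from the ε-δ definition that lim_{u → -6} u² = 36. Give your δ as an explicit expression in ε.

Let ε > 0. We seek δ > 0 with 0 < |u + 6| < δ ⇒ |u² − 36| < ε.
Factor: u² − 36 = (u + 6)(u - 6), so |u² − 36| = |u + 6|·|u - 6|.
Impose δ ≤ 1 so that |u| < 7; then |u - 6| ≤ 13.
Hence |u² − 36| ≤ 13|u + 6|, which is < ε once |u + 6| < ε/13.
Take δ = min(1, ε/13). If 0 < |u + 6| < δ then both bounds hold and |u² − 36| ≤ 13|u + 6| < 13·(ε/13) = ε.

δ = min(1, ε/13)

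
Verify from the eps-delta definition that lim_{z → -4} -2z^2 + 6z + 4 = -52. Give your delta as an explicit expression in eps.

Suppose eps > 0. We want delta > 0 such that 0 < |z + 4| < delta implies |(-2z^2 + 6z + 4) + 52| < eps.
(-2z^2 + 6z + 4) + 52 = -2z^2 + 6z + 56 = (z + 4)(-2z + 14).
So |(-2z^2 + 6z + 4) + 52| = |z + 4|·|-2z + 14|.
Require delta ≤ 1. Then |z + 4| < 1 gives |z| < 5, and by the triangle inequality |-2z + 14| ≤ 2·5 + 14 = 24.
Hence |(-2z^2 + 6z + 4) + 52| ≤ 24|z + 4| < eps provided |z + 4| < eps/24.
Take delta = min(1, eps/24). Then 0 < |z + 4| < delta gives both |z + 4| < 1 and |z + 4| < eps/24, so |(-2z^2 + 6z + 4) + 52| < eps.

delta = min(1, eps/24)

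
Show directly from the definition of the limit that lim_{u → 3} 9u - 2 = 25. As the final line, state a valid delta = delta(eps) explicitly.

delta = eps/9

Fix eps > 0. We need delta > 0 so that 0 < |u − 3| < delta implies |(9u - 2) − 25| < eps.
Since (9u - 2) − 25 = 9(u − 3), we have |(9u - 2) − 25| = 9|u − 3|.
So 9|u − 3| < eps exactly when |u − 3| < eps/9.
Take delta = eps/9. If 0 < |u − 3| < delta then |(9u - 2) − 25| = 9|u − 3| < 9·(eps/9) = eps.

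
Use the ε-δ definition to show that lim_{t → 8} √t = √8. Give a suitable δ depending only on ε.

δ = min(8, √8·ε)

Suppose ε > 0. We want δ > 0 such that 0 < |t − 8| < δ implies |√t − √8| < ε.
Multiplying by the conjugate, |√t − √8| = |t − 8|/(√t + √8).
Restrict δ ≤ 8 so that |t − 8| < 8 forces t > 0, and then √t + √8 > √8.
Hence |√t − √8| < |t − 8|/√8, which is < ε once |t − 8| < √8·ε.
Take δ = min(8, √8·ε). If 0 < |t − 8| < δ then t > 0 and |√t − √8| < |t − 8|/√8 < ε.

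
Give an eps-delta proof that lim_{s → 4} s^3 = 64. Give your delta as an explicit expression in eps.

Fix eps > 0. We seek delta > 0 with 0 < |s − 4| < delta ⇒ |s^3 − 64| < eps.
Factor: s^3 − 64 = (s − 4)(s^2 + 4s + 16), so |s^3 − 64| = |s − 4|·|s^2 + 4s + 16|.
Restrict delta ≤ 2. Then |s − 4| < 2 gives |s| < 6, so by the triangle inequality |s^2 + 4s + 16| ≤ 6^2 + 4·6 + 16 = 76.
Hence |s^3 − 64| ≤ 76|s − 4|, which is < eps once |s − 4| < eps/76.
Take delta = min(2, eps/76). If 0 < |s − 4| < delta then both bounds hold and |s^3 − 64| ≤ 76|s − 4| < 76·(eps/76) = eps.

delta = min(2, eps/76)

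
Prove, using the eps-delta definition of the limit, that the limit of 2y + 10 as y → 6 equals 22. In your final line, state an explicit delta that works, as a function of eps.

Let eps > 0. We need delta > 0 so that 0 < |y − 6| < delta implies |(2y + 10) − 22| < eps.
|(2y + 10) − 22| = |2y - 12| = 2|y − 6|.
So 2|y − 6| < eps exactly when |y − 6| < eps/2.
Take delta = eps/2. If 0 < |y − 6| < delta then |(2y + 10) − 22| = 2|y − 6| < 2·(eps/2) = eps.

delta = eps/2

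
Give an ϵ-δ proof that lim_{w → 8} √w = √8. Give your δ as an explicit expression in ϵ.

Suppose ϵ > 0. We want δ > 0 such that 0 < |w − 8| < δ implies |√w − √8| < ϵ.
Multiplying by the conjugate, |√w − √8| = |w − 8|/(√w + √8).
Restrict δ ≤ 8 so that |w − 8| < 8 forces w > 0, and then √w + √8 > √8.
Hence |√w − √8| < |w − 8|/√8, which is < ϵ once |w − 8| < √8·ϵ.
Take δ = min(8, √8·ϵ). If 0 < |w − 8| < δ then w > 0 and |√w − √8| < |w − 8|/√8 < ϵ.

δ = min(8, √8·ϵ)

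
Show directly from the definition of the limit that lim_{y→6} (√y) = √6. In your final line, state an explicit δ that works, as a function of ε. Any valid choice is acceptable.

δ = min(6, √6·ε)

Let ε > 0 be given. We want δ > 0 such that 0 < |y − 6| < δ implies |√y − √6| < ε.
Multiplying by the conjugate, |√y − √6| = |y − 6|/(√y + √6).
Restrict δ ≤ 6 so that |y − 6| < 6 forces y > 0, and then √y + √6 > √6.
Hence |√y − √6| < |y − 6|/√6, which is < ε once |y − 6| < √6·ε.
Take δ = min(6, √6·ε). If 0 < |y − 6| < δ then y > 0 and |√y − √6| < |y − 6|/√6 < ε.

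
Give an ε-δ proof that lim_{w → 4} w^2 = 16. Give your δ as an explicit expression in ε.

δ = min(2, ε/10)

Let ε > 0 be given. We seek δ > 0 with 0 < |w − 4| < δ ⇒ |w^2 − 16| < ε.
Factor: w^2 − 16 = (w − 4)(w + 4), so |w^2 − 16| = |w − 4|·|w + 4|.
Restrict δ ≤ 2. Then |w − 4| < 2 gives |w| < 6, so by the triangle inequality |w + 4| ≤ 6 + 4 = 10.
Hence |w^2 − 16| ≤ 10|w − 4|, which is < ε once |w − 4| < ε/10.
Take δ = min(2, ε/10). If 0 < |w − 4| < δ then both bounds hold and |w^2 − 16| ≤ 10|w − 4| < 10·(ε/10) = ε.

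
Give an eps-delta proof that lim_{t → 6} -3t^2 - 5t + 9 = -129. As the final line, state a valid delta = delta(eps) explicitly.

Let eps > 0. We want delta > 0 such that 0 < |t − 6| < delta implies |(-3t^2 - 5t + 9) + 129| < eps.
(-3t^2 - 5t + 9) + 129 = -3t^2 - 5t + 138 = (t − 6)(-3t - 23).
So |(-3t^2 - 5t + 9) + 129| = |t − 6|·|-3t - 23|.
Assume first that |t − 6| < 2, so |t| < 8. Then |-3t - 23| ≤ 3·8 + 23 = 47.
Hence |(-3t^2 - 5t + 9) + 129| ≤ 47|t − 6| < eps provided |t − 6| < eps/47.
Take delta = min(2, eps/47). Then 0 < |t − 6| < delta gives both |t − 6| < 2 and |t − 6| < eps/47, so |(-3t^2 - 5t + 9) + 129| < eps.

delta = min(2, eps/47)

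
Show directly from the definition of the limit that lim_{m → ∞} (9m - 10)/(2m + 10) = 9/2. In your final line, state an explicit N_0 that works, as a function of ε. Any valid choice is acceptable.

N_0 = (55/2)/ε

Suppose ε > 0. For m ≥ 1, |(9m - 10)/(2m + 10) − (9/2)| = |-110|/(2(2m + 10)) = 110/(2(2m + 10)).
Since 2m + 10 ≥ 2m for m ≥ 1, this is ≤ 110/(2·2m) = (55/2)/m.
So |(9m - 10)/(2m + 10) − (9/2)| < ε whenever m > (55/2)/ε.
Take N_0 = (55/2)/ε. If m > N_0 then |(9m - 10)/(2m + 10) − (9/2)| ≤ (55/2)/m < ε.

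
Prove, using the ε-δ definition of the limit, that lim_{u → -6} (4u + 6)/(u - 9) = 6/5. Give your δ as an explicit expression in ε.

Fix ε > 0. We want δ > 0 with 0 < |u + 6| < δ ⇒ |(4u + 6)/(u - 9) − (6/5)| < ε.
Combining over a common denominator, (4u + 6)/(u - 9) − (6/5) = [(4u + 6)·(-15) − (-18)·(u - 9)] / [(-15)·(u - 9)] = -42(u + 6) / ((-15)(u - 9)).
So |(4u + 6)/(u - 9) − (6/5)| = 42|u + 6| / (15·|u − 9|).
Require δ ≤ 15/2, so |u − 9| ≥ |-15| − |u + 6| > 15 − 15/2 = 15/2.
Hence |(4u + 6)/(u - 9) − (6/5)| < 42|u + 6|/(15·(15/2)) = (28/75)|u + 6|, which is < ε once |u + 6| < (75/28)ε.
Take δ = min(15/2, (75/28)ε). Then 0 < |u + 6| < δ forces both bounds, so |(4u + 6)/(u - 9) − (6/5)| < ε.

δ = min(15/2, (75/28)ε)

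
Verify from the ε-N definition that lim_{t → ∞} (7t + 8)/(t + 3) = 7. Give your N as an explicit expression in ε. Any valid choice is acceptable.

N = 13/ε

Suppose ε > 0. We seek N > 0 such that t > N implies |(7t + 8)/(t + 3) − 7| < ε.
(7t + 8)/(t + 3) − 7 = ((7t + 8) − 7(t + 3)) / ((t + 3)) = -13/((t + 3)).
For t > 0 we have t + 3 > t, so |(7t + 8)/(t + 3) − 7| = 13/((t + 3)) < 13/(t) = 13/t.
Thus |(7t + 8)/(t + 3) − 7| < ε whenever t > 13/ε.
Take N = 13/ε. If t > N then |(7t + 8)/(t + 3) − 7| < 13/t < ε.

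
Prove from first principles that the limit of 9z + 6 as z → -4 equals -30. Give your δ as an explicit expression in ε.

δ = ε/9

Let ε > 0. We need δ > 0 so that 0 < |z + 4| < δ implies |(9z + 6) + 30| < ε.
Since (9z + 6) + 30 = 9(z + 4), we have |(9z + 6) + 30| = 9|z + 4|.
Thus it suffices that |z + 4| < ε/9.
Choosing δ = ε/9 gives |(9z + 6) + 30| = 9|z + 4| < ε whenever |z + 4| < δ.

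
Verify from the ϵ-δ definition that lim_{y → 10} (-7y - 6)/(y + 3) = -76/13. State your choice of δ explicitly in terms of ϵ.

δ = min(13/2, (169/30)ϵ)

Fix ϵ > 0. We want δ > 0 with 0 < |y − 10| < δ ⇒ |(-7y - 6)/(y + 3) + 76/13| < ϵ.
Combining over a common denominator, (-7y - 6)/(y + 3) + 76/13 = [(-7y - 6)·13 − (-76)·(y + 3)] / [13·(y + 3)] = -15(y − 10) / (13(y + 3)).
So |(-7y - 6)/(y + 3) + 76/13| = 15|y − 10| / (13·|y + 3|).
Require δ ≤ 13/2, so |y + 3| ≥ |13| − |y − 10| > 13 − 13/2 = 13/2.
Hence |(-7y - 6)/(y + 3) + 76/13| < 15|y − 10|/(13·(13/2)) = (30/169)|y − 10|, which is < ϵ once |y − 10| < (169/30)ϵ.
Take δ = min(13/2, (169/30)ϵ). Then 0 < |y − 10| < δ forces both bounds, so |(-7y - 6)/(y + 3) + 76/13| < ϵ.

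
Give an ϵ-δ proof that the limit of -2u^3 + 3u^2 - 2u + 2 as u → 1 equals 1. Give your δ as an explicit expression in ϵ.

Fix ϵ > 0. We want δ > 0 such that 0 < |u − 1| < δ implies |(-2u^3 + 3u^2 - 2u + 2) − 1| < ϵ.
(-2u^3 + 3u^2 - 2u + 2) − 1 = -2u^3 + 3u^2 - 2u + 1 = (u − 1)(-2u^2 + u - 1).
So |(-2u^3 + 3u^2 - 2u + 2) − 1| = |u − 1|·|-2u^2 + u - 1|.
Assume first that |u − 1| < 1, so |u| < 2. Then |-2u^2 + u - 1| ≤ 2·2^2 + 2 + 1 = 11.
Hence |(-2u^3 + 3u^2 - 2u + 2) − 1| ≤ 11|u − 1| < ϵ provided |u − 1| < ϵ/11.
Choosing δ = min(1, ϵ/11) ensures both conditions, hence |(-2u^3 + 3u^2 - 2u + 2) − 1| < ϵ.

δ = min(1, ϵ/11)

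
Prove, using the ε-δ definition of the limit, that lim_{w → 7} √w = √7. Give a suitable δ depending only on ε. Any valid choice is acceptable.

δ = min(7, √7·ε)

Let ε > 0 be given. We want δ > 0 such that 0 < |w − 7| < δ implies |√w − √7| < ε.
Rationalise: √w − √7 = (w − 7)/(√w + √7), so |√w − √7| = |w − 7|/(√w + √7).
Restrict δ ≤ 7 so that |w − 7| < 7 forces w > 0, and then √w + √7 > √7.
Hence |√w − √7| < |w − 7|/√7, which is < ε once |w − 7| < √7·ε.
Take δ = min(7, √7·ε). If 0 < |w − 7| < δ then w > 0 and |√w − √7| < |w − 7|/√7 < ε.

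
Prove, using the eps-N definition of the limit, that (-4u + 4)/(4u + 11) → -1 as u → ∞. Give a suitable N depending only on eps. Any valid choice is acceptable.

N = (15/4)/eps

Fix eps > 0. We seek N > 0 such that u > N implies |(-4u + 4)/(4u + 11) + 1| < eps.
(-4u + 4)/(4u + 11) + 1 = (4(-4u + 4) − (-4)(4u + 11)) / (4(4u + 11)) = 60/(4(4u + 11)).
For u > 0 we have 4u + 11 > 4u, so |(-4u + 4)/(4u + 11) + 1| = 60/(4(4u + 11)) < 60/(4·4u) = (15/4)/u.
Thus |(-4u + 4)/(4u + 11) + 1| < eps whenever u > (15/4)/eps.
Take N = (15/4)/eps. If u > N then |(-4u + 4)/(4u + 11) + 1| < (15/4)/u < eps.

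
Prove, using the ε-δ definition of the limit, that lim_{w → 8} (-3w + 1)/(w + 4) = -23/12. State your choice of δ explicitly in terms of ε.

δ = min(6, (72/13)ε)

Let ε > 0. We want δ > 0 with 0 < |w − 8| < δ ⇒ |(-3w + 1)/(w + 4) + 23/12| < ε.
Combining over a common denominator, (-3w + 1)/(w + 4) + 23/12 = [(-3w + 1)·12 − (-23)·(w + 4)] / [12·(w + 4)] = -13(w − 8) / (12(w + 4)).
So |(-3w + 1)/(w + 4) + 23/12| = 13|w − 8| / (12·|w + 4|).
Require δ ≤ 6, so |w + 4| ≥ |12| − |w − 8| > 12 − 6 = 6.
Hence |(-3w + 1)/(w + 4) + 23/12| < 13|w − 8|/(12·6) = (13/72)|w − 8|, which is < ε once |w − 8| < (72/13)ε.
Take δ = min(6, (72/13)ε). Then 0 < |w − 8| < δ forces both bounds, so |(-3w + 1)/(w + 4) + 23/12| < ε.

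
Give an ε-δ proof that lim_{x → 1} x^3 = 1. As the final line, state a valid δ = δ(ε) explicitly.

δ = min(1, ε/7)

Suppose ε > 0. We seek δ > 0 with 0 < |x − 1| < δ ⇒ |x^3 − 1| < ε.
Factor: x^3 − 1 = (x − 1)(x^2 + x + 1), so |x^3 − 1| = |x − 1|·|x^2 + x + 1|.
Restrict δ ≤ 1. Then |x − 1| < 1 gives |x| < 2, so by the triangle inequality |x^2 + x + 1| ≤ 2^2 + 2 + 1 = 7.
Hence |x^3 − 1| ≤ 7|x − 1|, which is < ε once |x − 1| < ε/7.
Take δ = min(1, ε/7). If 0 < |x − 1| < δ then both bounds hold and |x^3 − 1| ≤ 7|x − 1| < 7·(ε/7) = ε.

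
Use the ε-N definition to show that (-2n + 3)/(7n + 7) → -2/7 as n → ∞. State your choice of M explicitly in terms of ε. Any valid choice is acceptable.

Let ε > 0. For n ≥ 1, |(-2n + 3)/(7n + 7) + 2/7| = |35|/(7(7n + 7)) = 35/(7(7n + 7)).
Since 7n + 7 ≥ 7n for n ≥ 1, this is ≤ 35/(7·7n) = (5/7)/n.
So |(-2n + 3)/(7n + 7) + 2/7| < ε whenever n > (5/7)/ε.
Take M = (5/7)/ε. If n > M then |(-2n + 3)/(7n + 7) + 2/7| ≤ (5/7)/n < ε.

M = (5/7)/ε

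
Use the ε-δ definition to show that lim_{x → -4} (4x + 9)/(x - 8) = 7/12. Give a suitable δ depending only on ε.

δ = min(6, (72/41)ε)

Let ε > 0. We want δ > 0 with 0 < |x + 4| < δ ⇒ |(4x + 9)/(x - 8) − (7/12)| < ε.
Combining over a common denominator, (4x + 9)/(x - 8) − (7/12) = [(4x + 9)·(-12) − (-7)·(x - 8)] / [(-12)·(x - 8)] = -41(x + 4) / ((-12)(x - 8)).
So |(4x + 9)/(x - 8) − (7/12)| = 41|x + 4| / (12·|x − 8|).
Require δ ≤ 6, so |x − 8| ≥ |-12| − |x + 4| > 12 − 6 = 6.
Hence |(4x + 9)/(x - 8) − (7/12)| < 41|x + 4|/(12·6) = (41/72)|x + 4|, which is < ε once |x + 4| < (72/41)ε.
Take δ = min(6, (72/41)ε). Then 0 < |x + 4| < δ forces both bounds, so |(4x + 9)/(x - 8) − (7/12)| < ε.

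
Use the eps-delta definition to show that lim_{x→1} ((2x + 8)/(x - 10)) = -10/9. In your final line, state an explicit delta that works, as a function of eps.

Let eps > 0 be given. We want delta > 0 with 0 < |x − 1| < delta ⇒ |(2x + 8)/(x - 10) + 10/9| < eps.
Combining over a common denominator, (2x + 8)/(x - 10) + 10/9 = [(2x + 8)·(-9) − 10·(x - 10)] / [(-9)·(x - 10)] = -28(x − 1) / ((-9)(x - 10)).
So |(2x + 8)/(x - 10) + 10/9| = 28|x − 1| / (9·|x − 10|).
Restrict delta ≤ 9/2. Then |x − 1| < 9/2 gives |x − 10| = |(x − 1) + (-9)| ≥ 9 − 9/2 = 9/2.
Hence |(2x + 8)/(x - 10) + 10/9| < 28|x − 1|/(9·(9/2)) = (56/81)|x − 1|, which is < eps once |x − 1| < (81/56)eps.
Take delta = min(9/2, (81/56)eps). Then 0 < |x − 1| < delta forces both bounds, so |(2x + 8)/(x - 10) + 10/9| < eps.

delta = min(9/2, (81/56)eps)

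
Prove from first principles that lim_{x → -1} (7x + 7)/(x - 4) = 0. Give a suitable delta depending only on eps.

Let eps > 0 be given. We want delta > 0 with 0 < |x + 1| < delta ⇒ |(7x + 7)/(x - 4) − 0| < eps.
Combining over a common denominator, (7x + 7)/(x - 4) − 0 = [(7x + 7)·(-5) − 0·(x - 4)] / [(-5)·(x - 4)] = -35(x + 1) / ((-5)(x - 4)).
So |(7x + 7)/(x - 4) − 0| = 35|x + 1| / (5·|x − 4|).
Restrict delta ≤ 5/2. Then |x + 1| < 5/2 gives |x − 4| = |(x + 1) + (-5)| ≥ 5 − 5/2 = 5/2.
Hence |(7x + 7)/(x - 4) − 0| < 35|x + 1|/(5·(5/2)) = (14/5)|x + 1|, which is < eps once |x + 1| < (5/14)eps.
Take delta = min(5/2, (5/14)eps). Then 0 < |x + 1| < delta forces both bounds, so |(7x + 7)/(x - 4) − 0| < eps.

delta = min(5/2, (5/14)eps)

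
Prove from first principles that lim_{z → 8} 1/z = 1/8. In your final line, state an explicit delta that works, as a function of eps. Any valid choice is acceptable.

delta = min(4, 32eps)

Let eps > 0. We seek delta > 0 such that 0 < |z − 8| < delta implies |1/z − (1/8)| < eps.
|1/z − (1/8)| = |8 − z|/(8·|z|) = |z − 8|/(8|z|).
Require delta ≤ 4 so that |z| > 8 − 4 = 4, hence 8|z| > 32.
Then |1/z − (1/8)| < |z − 8|/32, which is < eps when |z − 8| < 32eps.
Take delta = min(4, 32eps). Then 0 < |z − 8| < delta gives both |z − 8| < 4 and |z − 8| < 32eps, so |1/z − (1/8)| < eps.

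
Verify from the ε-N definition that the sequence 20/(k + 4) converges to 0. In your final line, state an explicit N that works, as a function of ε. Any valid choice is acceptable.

N = 20/ε

Let ε > 0 be given. For k ≥ 1, |20/(k + 4) − 0| = 20/(k + 4) ≤ 20/k.
We need 20/k < ε, i.e. k > 20/ε.
Take N = 20/ε. If k > N then |20/(k + 4)| ≤ 20/k < ε.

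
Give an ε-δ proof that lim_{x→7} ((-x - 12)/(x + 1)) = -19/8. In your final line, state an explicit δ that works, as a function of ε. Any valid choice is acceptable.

δ = min(4, (32/11)ε)

Fix ε > 0. We want δ > 0 with 0 < |x − 7| < δ ⇒ |(-x - 12)/(x + 1) + 19/8| < ε.
Combining over a common denominator, (-x - 12)/(x + 1) + 19/8 = [(-x - 12)·8 − (-19)·(x + 1)] / [8·(x + 1)] = 11(x − 7) / (8(x + 1)).
So |(-x - 12)/(x + 1) + 19/8| = 11|x − 7| / (8·|x + 1|).
Restrict δ ≤ 4. Then |x − 7| < 4 gives |x + 1| = |(x − 7) + 8| ≥ 8 − 4 = 4.
Hence |(-x - 12)/(x + 1) + 19/8| < 11|x − 7|/(8·4) = (11/32)|x − 7|, which is < ε once |x − 7| < (32/11)ε.
Take δ = min(4, (32/11)ε). Then 0 < |x − 7| < δ forces both bounds, so |(-x - 12)/(x + 1) + 19/8| < ε.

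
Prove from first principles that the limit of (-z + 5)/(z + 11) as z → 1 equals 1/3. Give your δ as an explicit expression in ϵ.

δ = min(6, (9/2)ϵ)

Suppose ϵ > 0. We want δ > 0 with 0 < |z − 1| < δ ⇒ |(-z + 5)/(z + 11) − (1/3)| < ϵ.
Combining over a common denominator, (-z + 5)/(z + 11) − (1/3) = [(-z + 5)·12 − 4·(z + 11)] / [12·(z + 11)] = -16(z − 1) / (12(z + 11)).
So |(-z + 5)/(z + 11) − (1/3)| = 16|z − 1| / (12·|z + 11|).
Restrict δ ≤ 6. Then |z − 1| < 6 gives |z + 11| = |(z − 1) + 12| ≥ 12 − 6 = 6.
Hence |(-z + 5)/(z + 11) − (1/3)| < 16|z − 1|/(12·6) = (2/9)|z − 1|, which is < ϵ once |z − 1| < (9/2)ϵ.
Take δ = min(6, (9/2)ϵ). Then 0 < |z − 1| < δ forces both bounds, so |(-z + 5)/(z + 11) − (1/3)| < ϵ.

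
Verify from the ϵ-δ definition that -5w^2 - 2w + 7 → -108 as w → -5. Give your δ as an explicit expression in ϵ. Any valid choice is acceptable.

δ = min(2, ϵ/58)

Let ϵ > 0. We want δ > 0 such that 0 < |w + 5| < δ implies |(-5w^2 - 2w + 7) + 108| < ϵ.
(-5w^2 - 2w + 7) + 108 = -5w^2 - 2w + 115 = (w + 5)(-5w + 23).
So |(-5w^2 - 2w + 7) + 108| = |w + 5|·|-5w + 23|.
Assume first that |w + 5| < 2, so |w| < 7. Then |-5w + 23| ≤ 5·7 + 23 = 58.
Hence |(-5w^2 - 2w + 7) + 108| ≤ 58|w + 5| < ϵ provided |w + 5| < ϵ/58.
Take δ = min(2, ϵ/58). Then 0 < |w + 5| < δ gives both |w + 5| < 2 and |w + 5| < ϵ/58, so |(-5w^2 - 2w + 7) + 108| < ϵ.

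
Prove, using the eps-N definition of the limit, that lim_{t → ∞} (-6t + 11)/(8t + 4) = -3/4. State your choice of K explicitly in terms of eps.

K = (7/4)/eps

Suppose eps > 0. We seek K > 0 such that t > K implies |(-6t + 11)/(8t + 4) + 3/4| < eps.
(-6t + 11)/(8t + 4) + 3/4 = (8(-6t + 11) − (-6)(8t + 4)) / (8(8t + 4)) = 112/(8(8t + 4)).
For t > 0 we have 8t + 4 > 8t, so |(-6t + 11)/(8t + 4) + 3/4| = 112/(8(8t + 4)) < 112/(8·8t) = (7/4)/t.
Thus |(-6t + 11)/(8t + 4) + 3/4| < eps whenever t > (7/4)/eps.
Take K = (7/4)/eps. If t > K then |(-6t + 11)/(8t + 4) + 3/4| < (7/4)/t < eps.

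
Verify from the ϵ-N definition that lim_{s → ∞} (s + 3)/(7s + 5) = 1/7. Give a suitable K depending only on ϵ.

Suppose ϵ > 0. We seek K > 0 such that s > K implies |(s + 3)/(7s + 5) − (1/7)| < ϵ.
(s + 3)/(7s + 5) − (1/7) = (7(s + 3) − (7s + 5)) / (7(7s + 5)) = 16/(7(7s + 5)).
For s > 0 we have 7s + 5 > 7s, so |(s + 3)/(7s + 5) − (1/7)| = 16/(7(7s + 5)) < 16/(7·7s) = (16/49)/s.
Thus |(s + 3)/(7s + 5) − (1/7)| < ϵ whenever s > (16/49)/ϵ.
Take K = (16/49)/ϵ. If s > K then |(s + 3)/(7s + 5) − (1/7)| < (16/49)/s < ϵ.

K = (16/49)/ϵ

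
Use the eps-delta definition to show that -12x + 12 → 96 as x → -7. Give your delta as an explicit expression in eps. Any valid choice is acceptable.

Let eps > 0. We need delta > 0 so that 0 < |x + 7| < delta implies |(-12x + 12) − 96| < eps.
Since (-12x + 12) − 96 = -12(x + 7), we have |(-12x + 12) − 96| = 12|x + 7|.
So 12|x + 7| < eps exactly when |x + 7| < eps/12.
Take delta = eps/12. If 0 < |x + 7| < delta then |(-12x + 12) − 96| = 12|x + 7| < 12·(eps/12) = eps.

delta = eps/12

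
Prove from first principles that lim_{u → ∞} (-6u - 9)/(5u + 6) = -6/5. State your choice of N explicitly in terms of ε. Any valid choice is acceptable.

N = (9/25)/ε

Fix ε > 0. We seek N > 0 such that u > N implies |(-6u - 9)/(5u + 6) + 6/5| < ε.
(-6u - 9)/(5u + 6) + 6/5 = (5(-6u - 9) − (-6)(5u + 6)) / (5(5u + 6)) = -9/(5(5u + 6)).
For u > 0 we have 5u + 6 > 5u, so |(-6u - 9)/(5u + 6) + 6/5| = 9/(5(5u + 6)) < 9/(5·5u) = (9/25)/u.
Thus |(-6u - 9)/(5u + 6) + 6/5| < ε whenever u > (9/25)/ε.
Take N = (9/25)/ε. If u > N then |(-6u - 9)/(5u + 6) + 6/5| < (9/25)/u < ε.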